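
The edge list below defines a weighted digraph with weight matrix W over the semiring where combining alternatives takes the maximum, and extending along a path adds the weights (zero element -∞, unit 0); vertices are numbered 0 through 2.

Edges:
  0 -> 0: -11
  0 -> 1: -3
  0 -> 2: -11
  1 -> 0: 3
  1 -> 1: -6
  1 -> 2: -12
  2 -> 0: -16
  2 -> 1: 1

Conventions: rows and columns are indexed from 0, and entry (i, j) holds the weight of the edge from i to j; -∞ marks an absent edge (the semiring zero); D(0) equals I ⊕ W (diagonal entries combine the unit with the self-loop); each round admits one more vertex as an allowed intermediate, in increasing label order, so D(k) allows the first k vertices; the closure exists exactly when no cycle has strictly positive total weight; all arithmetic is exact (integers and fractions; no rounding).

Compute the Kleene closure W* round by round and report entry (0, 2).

D(0):
  [0, -3, -11]
  [3, 0, -12]
  [-16, 1, 0]
D(1):
  [0, -3, -11]
  [3, 0, -8]
  [-16, 1, 0]
D(2):
  [0, -3, -11]
  [3, 0, -8]
  [4, 1, 0]
D(3):
  [0, -3, -11]
  [3, 0, -8]
  [4, 1, 0]
Answer: W*[0][2] = -11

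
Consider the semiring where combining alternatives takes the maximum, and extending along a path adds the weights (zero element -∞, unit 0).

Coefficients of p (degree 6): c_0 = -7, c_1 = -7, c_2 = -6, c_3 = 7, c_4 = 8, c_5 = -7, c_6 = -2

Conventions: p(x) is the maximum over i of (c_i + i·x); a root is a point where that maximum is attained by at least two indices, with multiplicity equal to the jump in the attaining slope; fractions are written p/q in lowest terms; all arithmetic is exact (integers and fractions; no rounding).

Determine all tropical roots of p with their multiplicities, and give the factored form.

hull edge (i=0, c=-7) to (i=3, c=7): slope 14/3, span 3
hull edge (i=3, c=7) to (i=4, c=8): slope 1, span 1
hull edge (i=4, c=8) to (i=6, c=-2): slope -5, span 2
Factored form: p(x) = -2 ⊗ (x ⊕ (-14/3)) ⊗ (x ⊕ (-14/3)) ⊗ (x ⊕ (-14/3)) ⊗ (x ⊕ (-1)) ⊗ (x ⊕ 5) ⊗ (x ⊕ 5)
Answer: roots = -14/3 (mult 3), -1 (mult 1), 5 (mult 2)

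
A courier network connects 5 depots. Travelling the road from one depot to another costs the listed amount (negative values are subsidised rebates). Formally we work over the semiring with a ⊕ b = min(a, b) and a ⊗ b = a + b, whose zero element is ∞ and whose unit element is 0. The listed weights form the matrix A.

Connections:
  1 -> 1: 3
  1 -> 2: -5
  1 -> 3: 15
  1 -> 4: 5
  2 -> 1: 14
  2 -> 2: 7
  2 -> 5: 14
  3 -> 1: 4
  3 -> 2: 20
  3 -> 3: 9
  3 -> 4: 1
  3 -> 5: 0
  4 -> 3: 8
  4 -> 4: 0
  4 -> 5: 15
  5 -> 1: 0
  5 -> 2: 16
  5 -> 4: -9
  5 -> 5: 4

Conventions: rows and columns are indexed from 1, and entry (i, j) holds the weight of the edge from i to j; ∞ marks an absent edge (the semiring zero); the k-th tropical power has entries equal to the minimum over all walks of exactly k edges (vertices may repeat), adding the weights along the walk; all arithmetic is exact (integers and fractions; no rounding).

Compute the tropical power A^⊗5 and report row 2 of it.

A^⊗2:
  [6, -2, 13, 5, 9]
  [14, 9, 29, 5, 18]
  [0, -1, 9, -9, 4]
  [12, 28, 8, 0, 8]
  [3, -5, -1, -9, 6]
A^⊗3:
  [9, 1, 13, 0, 12]
  [17, 9, 13, 5, 20]
  [3, -5, -1, -9, 6]
  [8, 7, 8, -1, 8]
  [3, -2, -1, -9, -1]
A^⊗4:
  [12, 4, 8, 0, 13]
  [17, 12, 13, 5, 13]
  [3, -2, -1, -9, -1]
  [8, 3, 7, -1, 8]
  [-1, -2, -1, -10, -1]
A^⊗5:
  [12, 7, 8, 0, 8]
  [13, 12, 13, 4, 13]
  [-1, -2, -1, -10, -1]
  [8, 3, 7, -1, 7]
  [-1, -6, -2, -10, -1]
Answer: row 2 of A^⊗5 = [13, 12, 13, 4, 13]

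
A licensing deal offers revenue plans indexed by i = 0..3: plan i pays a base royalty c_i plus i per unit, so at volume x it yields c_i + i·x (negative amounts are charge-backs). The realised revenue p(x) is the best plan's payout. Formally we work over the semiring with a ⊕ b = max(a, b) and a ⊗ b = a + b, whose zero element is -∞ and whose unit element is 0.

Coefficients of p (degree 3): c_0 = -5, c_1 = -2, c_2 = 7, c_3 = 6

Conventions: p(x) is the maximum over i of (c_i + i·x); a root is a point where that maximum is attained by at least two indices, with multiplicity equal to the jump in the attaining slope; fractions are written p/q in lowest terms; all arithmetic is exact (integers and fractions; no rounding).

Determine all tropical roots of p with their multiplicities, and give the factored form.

hull edge (i=0, c=-5) to (i=2, c=7): slope 6, span 2
hull edge (i=2, c=7) to (i=3, c=6): slope -1, span 1
Factored form: p(x) = 6 ⊗ (x ⊕ (-6)) ⊗ (x ⊕ (-6)) ⊗ (x ⊕ 1)
Answer: roots = -6 (mult 2), 1 (mult 1)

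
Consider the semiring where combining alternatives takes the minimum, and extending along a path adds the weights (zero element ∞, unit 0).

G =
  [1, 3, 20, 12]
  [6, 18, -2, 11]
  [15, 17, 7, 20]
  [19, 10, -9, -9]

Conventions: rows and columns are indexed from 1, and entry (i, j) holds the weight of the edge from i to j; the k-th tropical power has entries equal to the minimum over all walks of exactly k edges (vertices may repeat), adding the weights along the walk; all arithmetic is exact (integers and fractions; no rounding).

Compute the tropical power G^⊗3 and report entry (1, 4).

G^⊗2:
  [2, 4, 1, 3]
  [7, 9, 2, 2]
  [16, 18, 11, 11]
  [6, 1, -18, -18]
G^⊗3:
  [3, 5, -6, -6]
  [8, 10, -7, -7]
  [17, 19, 2, 2]
  [-3, -8, -27, -27]
Key observation: the optimum is the walk 1->4->4->4, with weight 12 + (-9) + (-9) = -6.
Optimal value attained by: walk 1->4->4->4.
Answer: (G^⊗3)[1][4] = -6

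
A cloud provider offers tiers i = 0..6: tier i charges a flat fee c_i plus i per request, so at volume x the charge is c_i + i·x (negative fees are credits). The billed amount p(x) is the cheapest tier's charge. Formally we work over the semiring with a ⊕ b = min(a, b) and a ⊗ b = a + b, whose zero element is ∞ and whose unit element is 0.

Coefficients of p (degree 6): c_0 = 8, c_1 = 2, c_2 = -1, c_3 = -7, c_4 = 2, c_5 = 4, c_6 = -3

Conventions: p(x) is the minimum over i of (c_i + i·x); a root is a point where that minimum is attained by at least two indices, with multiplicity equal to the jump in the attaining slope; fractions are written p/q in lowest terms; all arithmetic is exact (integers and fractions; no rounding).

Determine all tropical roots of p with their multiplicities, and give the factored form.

hull edge (i=0, c=8) to (i=1, c=2): slope -6, span 1
hull edge (i=1, c=2) to (i=3, c=-7): slope -9/2, span 2
hull edge (i=3, c=-7) to (i=6, c=-3): slope 4/3, span 3
Factored form: p(x) = -3 ⊗ (x ⊕ (-4/3)) ⊗ (x ⊕ (-4/3)) ⊗ (x ⊕ (-4/3)) ⊗ (x ⊕ 9/2) ⊗ (x ⊕ 9/2) ⊗ (x ⊕ 6)
Answer: roots = -4/3 (mult 3), 9/2 (mult 2), 6 (mult 1)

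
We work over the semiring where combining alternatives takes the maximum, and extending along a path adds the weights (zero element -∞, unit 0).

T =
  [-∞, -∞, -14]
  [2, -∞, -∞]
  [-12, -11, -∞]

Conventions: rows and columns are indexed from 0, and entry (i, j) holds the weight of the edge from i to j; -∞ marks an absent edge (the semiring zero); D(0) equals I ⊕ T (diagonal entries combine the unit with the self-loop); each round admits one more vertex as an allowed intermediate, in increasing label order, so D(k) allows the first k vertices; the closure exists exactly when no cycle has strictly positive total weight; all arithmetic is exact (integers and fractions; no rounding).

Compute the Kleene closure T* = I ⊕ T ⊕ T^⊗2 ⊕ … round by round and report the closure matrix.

D(0):
  [0, -∞, -14]
  [2, 0, -∞]
  [-12, -11, 0]
D(1):
  [0, -∞, -14]
  [2, 0, -12]
  [-12, -11, 0]
D(2):
  [0, -∞, -14]
  [2, 0, -12]
  [-9, -11, 0]
D(3):
  [0, -25, -14]
  [2, 0, -12]
  [-9, -11, 0]
Answer: T* = [[0, -25, -14], [2, 0, -12], [-9, -11, 0]]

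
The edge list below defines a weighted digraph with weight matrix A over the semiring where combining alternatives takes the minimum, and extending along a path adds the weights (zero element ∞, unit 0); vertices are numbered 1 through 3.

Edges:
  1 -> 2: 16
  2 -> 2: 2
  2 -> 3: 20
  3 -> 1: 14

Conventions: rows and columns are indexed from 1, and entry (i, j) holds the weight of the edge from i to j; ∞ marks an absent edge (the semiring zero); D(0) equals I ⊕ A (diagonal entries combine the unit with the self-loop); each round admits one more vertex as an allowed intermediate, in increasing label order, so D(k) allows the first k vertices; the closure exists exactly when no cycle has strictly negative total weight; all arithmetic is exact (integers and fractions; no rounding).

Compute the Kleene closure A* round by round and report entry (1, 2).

D(0):
  [0, 16, ∞]
  [∞, 0, 20]
  [14, ∞, 0]
D(1):
  [0, 16, ∞]
  [∞, 0, 20]
  [14, 30, 0]
D(2):
  [0, 16, 36]
  [∞, 0, 20]
  [14, 30, 0]
D(3):
  [0, 16, 36]
  [34, 0, 20]
  [14, 30, 0]
Answer: A*[1][2] = 16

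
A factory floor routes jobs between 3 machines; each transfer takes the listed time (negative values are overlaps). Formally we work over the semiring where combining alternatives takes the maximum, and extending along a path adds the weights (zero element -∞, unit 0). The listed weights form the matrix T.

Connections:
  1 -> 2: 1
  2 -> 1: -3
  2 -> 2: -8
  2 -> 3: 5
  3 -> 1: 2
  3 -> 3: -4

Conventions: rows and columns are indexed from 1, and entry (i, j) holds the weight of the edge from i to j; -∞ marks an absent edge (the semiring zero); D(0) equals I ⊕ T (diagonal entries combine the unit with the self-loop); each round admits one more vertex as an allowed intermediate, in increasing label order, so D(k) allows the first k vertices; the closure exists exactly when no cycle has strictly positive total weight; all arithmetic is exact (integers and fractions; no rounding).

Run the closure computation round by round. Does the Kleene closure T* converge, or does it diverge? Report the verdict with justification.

D(0):
  [0, 1, -∞]
  [-3, 0, 5]
  [2, -∞, 0]
D(1):
  [0, 1, -∞]
  [-3, 0, 5]
  [2, 3, 0]
Detection: at round 2, diagonal entry (3, 3) turns strictly positive.
Key observation: the cycle 3->1->2->3 has total weight 2 + 1 + 5, which is strictly positive.
Answer: DIVERGES — positive cycle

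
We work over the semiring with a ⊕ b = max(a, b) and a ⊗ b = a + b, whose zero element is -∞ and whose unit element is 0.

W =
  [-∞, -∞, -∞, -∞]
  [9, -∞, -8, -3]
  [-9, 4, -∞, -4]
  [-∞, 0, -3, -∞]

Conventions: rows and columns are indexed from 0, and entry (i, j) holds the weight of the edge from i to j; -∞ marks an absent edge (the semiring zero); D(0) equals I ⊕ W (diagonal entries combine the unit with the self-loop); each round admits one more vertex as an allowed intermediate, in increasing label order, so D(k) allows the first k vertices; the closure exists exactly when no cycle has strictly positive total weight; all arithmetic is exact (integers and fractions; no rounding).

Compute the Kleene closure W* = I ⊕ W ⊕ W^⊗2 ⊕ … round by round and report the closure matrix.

D(0):
  [0, -∞, -∞, -∞]
  [9, 0, -8, -3]
  [-9, 4, 0, -4]
  [-∞, 0, -3, 0]
D(1):
  [0, -∞, -∞, -∞]
  [9, 0, -8, -3]
  [-9, 4, 0, -4]
  [-∞, 0, -3, 0]
D(2):
  [0, -∞, -∞, -∞]
  [9, 0, -8, -3]
  [13, 4, 0, 1]
  [9, 0, -3, 0]
D(3):
  [0, -∞, -∞, -∞]
  [9, 0, -8, -3]
  [13, 4, 0, 1]
  [10, 1, -3, 0]
D(4):
  [0, -∞, -∞, -∞]
  [9, 0, -6, -3]
  [13, 4, 0, 1]
  [10, 1, -3, 0]
Answer: W* = [[0, -∞, -∞, -∞], [9, 0, -6, -3], [13, 4, 0, 1], [10, 1, -3, 0]]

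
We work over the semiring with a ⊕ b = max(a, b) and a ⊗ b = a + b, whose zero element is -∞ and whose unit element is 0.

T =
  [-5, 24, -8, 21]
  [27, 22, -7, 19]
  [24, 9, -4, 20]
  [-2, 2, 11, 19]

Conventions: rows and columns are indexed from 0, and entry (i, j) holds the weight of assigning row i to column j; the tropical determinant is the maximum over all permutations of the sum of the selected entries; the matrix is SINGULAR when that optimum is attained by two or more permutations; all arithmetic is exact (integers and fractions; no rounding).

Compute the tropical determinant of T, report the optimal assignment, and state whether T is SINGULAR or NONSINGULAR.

σ = (0, 1, 2, 3): (-5) + 22 + (-4) + 19 = 32
σ = (0, 1, 3, 2): (-5) + 22 + 20 + 11 = 48
σ = (0, 2, 1, 3): (-5) + (-7) + 9 + 19 = 16
σ = (0, 2, 3, 1): (-5) + (-7) + 20 + 2 = 10
σ = (0, 3, 1, 2): (-5) + 19 + 9 + 11 = 34
σ = (0, 3, 2, 1): (-5) + 19 + (-4) + 2 = 12
σ = (1, 0, 2, 3): 24 + 27 + (-4) + 19 = 66
σ = (1, 0, 3, 2): 24 + 27 + 20 + 11 = 82
σ = (1, 2, 0, 3): 24 + (-7) + 24 + 19 = 60
σ = (1, 2, 3, 0): 24 + (-7) + 20 + (-2) = 35
σ = (1, 3, 0, 2): 24 + 19 + 24 + 11 = 78
σ = (1, 3, 2, 0): 24 + 19 + (-4) + (-2) = 37
σ = (2, 0, 1, 3): (-8) + 27 + 9 + 19 = 47
σ = (2, 0, 3, 1): (-8) + 27 + 20 + 2 = 41
σ = (2, 1, 0, 3): (-8) + 22 + 24 + 19 = 57
σ = (2, 1, 3, 0): (-8) + 22 + 20 + (-2) = 32
σ = (2, 3, 0, 1): (-8) + 19 + 24 + 2 = 37
σ = (2, 3, 1, 0): (-8) + 19 + 9 + (-2) = 18
σ = (3, 0, 1, 2): 21 + 27 + 9 + 11 = 68
σ = (3, 0, 2, 1): 21 + 27 + (-4) + 2 = 46
σ = (3, 1, 0, 2): 21 + 22 + 24 + 11 = 78
σ = (3, 1, 2, 0): 21 + 22 + (-4) + (-2) = 37
σ = (3, 2, 0, 1): 21 + (-7) + 24 + 2 = 40
σ = (3, 2, 1, 0): 21 + (-7) + 9 + (-2) = 21
Optimal value attained by: σ = (1, 0, 3, 2).
Answer: det⊕(T) = 82; verdict: NONSINGULAR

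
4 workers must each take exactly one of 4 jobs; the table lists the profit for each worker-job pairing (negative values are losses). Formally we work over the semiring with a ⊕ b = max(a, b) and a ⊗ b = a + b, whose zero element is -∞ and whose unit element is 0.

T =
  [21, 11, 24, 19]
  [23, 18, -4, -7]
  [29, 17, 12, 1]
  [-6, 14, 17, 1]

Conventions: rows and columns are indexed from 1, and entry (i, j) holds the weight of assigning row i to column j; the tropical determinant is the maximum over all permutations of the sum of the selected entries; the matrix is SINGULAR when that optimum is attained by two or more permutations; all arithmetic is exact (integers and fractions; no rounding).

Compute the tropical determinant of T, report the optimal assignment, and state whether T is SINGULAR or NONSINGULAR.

σ = (1, 2, 3, 4): 21 + 18 + 12 + 1 = 52
σ = (1, 2, 4, 3): 21 + 18 + 1 + 17 = 57
σ = (1, 3, 2, 4): 21 + (-4) + 17 + 1 = 35
σ = (1, 3, 4, 2): 21 + (-4) + 1 + 14 = 32
σ = (1, 4, 2, 3): 21 + (-7) + 17 + 17 = 48
σ = (1, 4, 3, 2): 21 + (-7) + 12 + 14 = 40
σ = (2, 1, 3, 4): 11 + 23 + 12 + 1 = 47
σ = (2, 1, 4, 3): 11 + 23 + 1 + 17 = 52
σ = (2, 3, 1, 4): 11 + (-4) + 29 + 1 = 37
σ = (2, 3, 4, 1): 11 + (-4) + 1 + (-6) = 2
σ = (2, 4, 1, 3): 11 + (-7) + 29 + 17 = 50
σ = (2, 4, 3, 1): 11 + (-7) + 12 + (-6) = 10
σ = (3, 1, 2, 4): 24 + 23 + 17 + 1 = 65
σ = (3, 1, 4, 2): 24 + 23 + 1 + 14 = 62
σ = (3, 2, 1, 4): 24 + 18 + 29 + 1 = 72
σ = (3, 2, 4, 1): 24 + 18 + 1 + (-6) = 37
σ = (3, 4, 1, 2): 24 + (-7) + 29 + 14 = 60
σ = (3, 4, 2, 1): 24 + (-7) + 17 + (-6) = 28
σ = (4, 1, 2, 3): 19 + 23 + 17 + 17 = 76
σ = (4, 1, 3, 2): 19 + 23 + 12 + 14 = 68
σ = (4, 2, 1, 3): 19 + 18 + 29 + 17 = 83
σ = (4, 2, 3, 1): 19 + 18 + 12 + (-6) = 43
σ = (4, 3, 1, 2): 19 + (-4) + 29 + 14 = 58
σ = (4, 3, 2, 1): 19 + (-4) + 17 + (-6) = 26
Optimal value attained by: σ = (4, 2, 1, 3).
Answer: det⊕(T) = 83; verdict: NONSINGULAR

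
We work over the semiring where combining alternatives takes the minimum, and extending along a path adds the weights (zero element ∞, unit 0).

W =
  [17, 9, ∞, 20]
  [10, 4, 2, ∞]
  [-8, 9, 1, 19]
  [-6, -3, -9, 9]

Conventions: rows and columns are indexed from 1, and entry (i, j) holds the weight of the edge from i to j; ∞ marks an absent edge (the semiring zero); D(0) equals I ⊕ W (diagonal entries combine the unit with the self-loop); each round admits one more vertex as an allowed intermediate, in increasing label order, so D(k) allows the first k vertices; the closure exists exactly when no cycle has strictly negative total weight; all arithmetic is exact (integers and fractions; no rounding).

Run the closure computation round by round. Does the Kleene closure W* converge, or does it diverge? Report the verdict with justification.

D(0):
  [0, 9, ∞, 20]
  [10, 0, 2, ∞]
  [-8, 9, 0, 19]
  [-6, -3, -9, 0]
D(1):
  [0, 9, ∞, 20]
  [10, 0, 2, 30]
  [-8, 1, 0, 12]
  [-6, -3, -9, 0]
D(2):
  [0, 9, 11, 20]
  [10, 0, 2, 30]
  [-8, 1, 0, 12]
  [-6, -3, -9, 0]
D(3):
  [0, 9, 11, 20]
  [-6, 0, 2, 14]
  [-8, 1, 0, 12]
  [-17, -8, -9, 0]
D(4):
  [0, 9, 11, 20]
  [-6, 0, 2, 14]
  [-8, 1, 0, 12]
  [-17, -8, -9, 0]
Key observation: every diagonal entry stays at the unit through all rounds, so no improving cycle exists.
Answer: CONVERGES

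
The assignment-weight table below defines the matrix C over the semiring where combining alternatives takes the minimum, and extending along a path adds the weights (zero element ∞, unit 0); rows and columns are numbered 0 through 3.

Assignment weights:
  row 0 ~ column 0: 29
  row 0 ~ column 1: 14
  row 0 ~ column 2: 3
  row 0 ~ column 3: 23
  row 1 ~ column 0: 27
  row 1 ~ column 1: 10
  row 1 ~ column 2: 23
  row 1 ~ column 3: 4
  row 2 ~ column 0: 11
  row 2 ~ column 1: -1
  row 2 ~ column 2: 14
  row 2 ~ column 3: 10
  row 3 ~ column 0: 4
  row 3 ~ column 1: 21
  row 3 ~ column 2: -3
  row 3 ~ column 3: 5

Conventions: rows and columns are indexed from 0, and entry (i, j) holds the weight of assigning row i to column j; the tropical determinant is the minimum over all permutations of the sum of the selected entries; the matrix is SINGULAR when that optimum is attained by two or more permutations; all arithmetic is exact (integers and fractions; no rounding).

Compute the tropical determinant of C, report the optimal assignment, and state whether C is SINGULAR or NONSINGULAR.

σ = (0, 1, 2, 3): 29 + 10 + 14 + 5 = 58
σ = (0, 1, 3, 2): 29 + 10 + 10 + (-3) = 46
σ = (0, 2, 1, 3): 29 + 23 + (-1) + 5 = 56
σ = (0, 2, 3, 1): 29 + 23 + 10 + 21 = 83
σ = (0, 3, 1, 2): 29 + 4 + (-1) + (-3) = 29
σ = (0, 3, 2, 1): 29 + 4 + 14 + 21 = 68
σ = (1, 0, 2, 3): 14 + 27 + 14 + 5 = 60
σ = (1, 0, 3, 2): 14 + 27 + 10 + (-3) = 48
σ = (1, 2, 0, 3): 14 + 23 + 11 + 5 = 53
σ = (1, 2, 3, 0): 14 + 23 + 10 + 4 = 51
σ = (1, 3, 0, 2): 14 + 4 + 11 + (-3) = 26
σ = (1, 3, 2, 0): 14 + 4 + 14 + 4 = 36
σ = (2, 0, 1, 3): 3 + 27 + (-1) + 5 = 34
σ = (2, 0, 3, 1): 3 + 27 + 10 + 21 = 61
σ = (2, 1, 0, 3): 3 + 10 + 11 + 5 = 29
σ = (2, 1, 3, 0): 3 + 10 + 10 + 4 = 27
σ = (2, 3, 0, 1): 3 + 4 + 11 + 21 = 39
σ = (2, 3, 1, 0): 3 + 4 + (-1) + 4 = 10
σ = (3, 0, 1, 2): 23 + 27 + (-1) + (-3) = 46
σ = (3, 0, 2, 1): 23 + 27 + 14 + 21 = 85
σ = (3, 1, 0, 2): 23 + 10 + 11 + (-3) = 41
σ = (3, 1, 2, 0): 23 + 10 + 14 + 4 = 51
σ = (3, 2, 0, 1): 23 + 23 + 11 + 21 = 78
σ = (3, 2, 1, 0): 23 + 23 + (-1) + 4 = 49
Optimal value attained by: σ = (2, 3, 1, 0).
Answer: det⊕(C) = 10; verdict: NONSINGULAR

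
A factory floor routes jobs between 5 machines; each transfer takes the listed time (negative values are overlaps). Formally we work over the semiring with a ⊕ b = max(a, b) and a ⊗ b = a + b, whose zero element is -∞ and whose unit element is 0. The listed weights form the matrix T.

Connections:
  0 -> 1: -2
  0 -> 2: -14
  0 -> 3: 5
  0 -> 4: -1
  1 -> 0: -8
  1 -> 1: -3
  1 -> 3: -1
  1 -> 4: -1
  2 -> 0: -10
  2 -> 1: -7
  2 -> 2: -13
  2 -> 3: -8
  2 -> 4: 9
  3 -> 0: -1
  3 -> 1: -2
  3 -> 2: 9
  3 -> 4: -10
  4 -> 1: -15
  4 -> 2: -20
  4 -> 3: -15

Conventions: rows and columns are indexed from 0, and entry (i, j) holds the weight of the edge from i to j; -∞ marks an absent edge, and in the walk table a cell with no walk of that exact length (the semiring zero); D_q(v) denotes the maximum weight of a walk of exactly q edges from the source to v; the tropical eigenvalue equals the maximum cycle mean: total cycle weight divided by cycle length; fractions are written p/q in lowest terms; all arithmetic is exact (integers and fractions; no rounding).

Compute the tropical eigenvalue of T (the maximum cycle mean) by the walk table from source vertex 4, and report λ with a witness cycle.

q=0: [-∞, -∞, -∞, -∞, 0]
q=1: [-∞, -15, -20, -15, -∞]
q=2: [-16, -17, -6, -16, -11]
q=3: [-16, -13, -7, -11, 3]
q=4: [-12, -12, -2, -11, 2]
q=5: [-12, -9, -2, -7, 7]
Optimal cycle mean attained by: cycle 0->3->0, total 5 + (-1), length 2.
Answer: λ = 2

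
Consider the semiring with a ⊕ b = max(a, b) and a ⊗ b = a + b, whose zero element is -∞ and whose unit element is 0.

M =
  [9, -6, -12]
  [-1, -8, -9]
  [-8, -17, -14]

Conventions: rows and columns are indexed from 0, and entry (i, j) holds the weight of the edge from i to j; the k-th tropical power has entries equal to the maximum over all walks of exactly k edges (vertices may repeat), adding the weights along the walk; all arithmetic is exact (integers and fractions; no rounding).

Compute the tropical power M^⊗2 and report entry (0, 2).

M^⊗2:
  [18, 3, -3]
  [8, -7, -13]
  [1, -14, -20]
Key observation: the optimum is the walk 0->0->2, with weight 9 + (-12) = -3.
Optimal value attained by: walk 0->0->2.
Answer: (M^⊗2)[0][2] = -3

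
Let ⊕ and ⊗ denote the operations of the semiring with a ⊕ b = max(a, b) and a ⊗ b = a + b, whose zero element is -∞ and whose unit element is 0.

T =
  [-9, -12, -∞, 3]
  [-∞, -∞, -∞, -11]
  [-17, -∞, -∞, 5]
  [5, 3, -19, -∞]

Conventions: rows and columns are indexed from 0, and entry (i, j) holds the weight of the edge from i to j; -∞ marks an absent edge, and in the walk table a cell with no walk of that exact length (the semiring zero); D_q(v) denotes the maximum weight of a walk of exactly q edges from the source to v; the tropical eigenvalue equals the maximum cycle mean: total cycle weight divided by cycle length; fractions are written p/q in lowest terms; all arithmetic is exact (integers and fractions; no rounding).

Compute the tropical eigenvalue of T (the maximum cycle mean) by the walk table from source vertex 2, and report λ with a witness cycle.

q=0: [-∞, -∞, 0, -∞]
q=1: [-17, -∞, -∞, 5]
q=2: [10, 8, -14, -14]
q=3: [1, -2, -33, 13]
q=4: [18, 16, -6, 4]
Optimal cycle mean attained by: cycle 0->3->0, total 3 + 5, length 2.
Answer: λ = 4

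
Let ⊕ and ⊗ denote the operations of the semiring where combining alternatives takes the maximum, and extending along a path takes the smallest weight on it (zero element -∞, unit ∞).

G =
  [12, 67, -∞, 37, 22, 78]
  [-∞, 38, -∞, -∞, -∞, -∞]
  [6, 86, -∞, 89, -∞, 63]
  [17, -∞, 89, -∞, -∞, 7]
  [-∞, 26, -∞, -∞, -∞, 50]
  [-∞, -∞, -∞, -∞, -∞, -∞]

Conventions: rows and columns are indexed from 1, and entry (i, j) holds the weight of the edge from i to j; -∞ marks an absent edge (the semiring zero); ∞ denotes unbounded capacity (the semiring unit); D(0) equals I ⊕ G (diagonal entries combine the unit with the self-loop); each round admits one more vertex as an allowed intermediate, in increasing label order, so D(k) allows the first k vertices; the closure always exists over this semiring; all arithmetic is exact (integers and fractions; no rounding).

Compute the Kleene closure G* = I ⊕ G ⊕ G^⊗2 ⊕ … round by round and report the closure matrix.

D(0):
  [∞, 67, -∞, 37, 22, 78]
  [-∞, ∞, -∞, -∞, -∞, -∞]
  [6, 86, ∞, 89, -∞, 63]
  [17, -∞, 89, ∞, -∞, 7]
  [-∞, 26, -∞, -∞, ∞, 50]
  [-∞, -∞, -∞, -∞, -∞, ∞]
D(1):
  [∞, 67, -∞, 37, 22, 78]
  [-∞, ∞, -∞, -∞, -∞, -∞]
  [6, 86, ∞, 89, 6, 63]
  [17, 17, 89, ∞, 17, 17]
  [-∞, 26, -∞, -∞, ∞, 50]
  [-∞, -∞, -∞, -∞, -∞, ∞]
D(2):
  [∞, 67, -∞, 37, 22, 78]
  [-∞, ∞, -∞, -∞, -∞, -∞]
  [6, 86, ∞, 89, 6, 63]
  [17, 17, 89, ∞, 17, 17]
  [-∞, 26, -∞, -∞, ∞, 50]
  [-∞, -∞, -∞, -∞, -∞, ∞]
D(3):
  [∞, 67, -∞, 37, 22, 78]
  [-∞, ∞, -∞, -∞, -∞, -∞]
  [6, 86, ∞, 89, 6, 63]
  [17, 86, 89, ∞, 17, 63]
  [-∞, 26, -∞, -∞, ∞, 50]
  [-∞, -∞, -∞, -∞, -∞, ∞]
D(4):
  [∞, 67, 37, 37, 22, 78]
  [-∞, ∞, -∞, -∞, -∞, -∞]
  [17, 86, ∞, 89, 17, 63]
  [17, 86, 89, ∞, 17, 63]
  [-∞, 26, -∞, -∞, ∞, 50]
  [-∞, -∞, -∞, -∞, -∞, ∞]
D(5):
  [∞, 67, 37, 37, 22, 78]
  [-∞, ∞, -∞, -∞, -∞, -∞]
  [17, 86, ∞, 89, 17, 63]
  [17, 86, 89, ∞, 17, 63]
  [-∞, 26, -∞, -∞, ∞, 50]
  [-∞, -∞, -∞, -∞, -∞, ∞]
D(6):
  [∞, 67, 37, 37, 22, 78]
  [-∞, ∞, -∞, -∞, -∞, -∞]
  [17, 86, ∞, 89, 17, 63]
  [17, 86, 89, ∞, 17, 63]
  [-∞, 26, -∞, -∞, ∞, 50]
  [-∞, -∞, -∞, -∞, -∞, ∞]
Answer: G* = [[∞, 67, 37, 37, 22, 78], [-∞, ∞, -∞, -∞, -∞, -∞], [17, 86, ∞, 89, 17, 63], [17, 86, 89, ∞, 17, 63], [-∞, 26, -∞, -∞, ∞, 50], [-∞, -∞, -∞, -∞, -∞, ∞]]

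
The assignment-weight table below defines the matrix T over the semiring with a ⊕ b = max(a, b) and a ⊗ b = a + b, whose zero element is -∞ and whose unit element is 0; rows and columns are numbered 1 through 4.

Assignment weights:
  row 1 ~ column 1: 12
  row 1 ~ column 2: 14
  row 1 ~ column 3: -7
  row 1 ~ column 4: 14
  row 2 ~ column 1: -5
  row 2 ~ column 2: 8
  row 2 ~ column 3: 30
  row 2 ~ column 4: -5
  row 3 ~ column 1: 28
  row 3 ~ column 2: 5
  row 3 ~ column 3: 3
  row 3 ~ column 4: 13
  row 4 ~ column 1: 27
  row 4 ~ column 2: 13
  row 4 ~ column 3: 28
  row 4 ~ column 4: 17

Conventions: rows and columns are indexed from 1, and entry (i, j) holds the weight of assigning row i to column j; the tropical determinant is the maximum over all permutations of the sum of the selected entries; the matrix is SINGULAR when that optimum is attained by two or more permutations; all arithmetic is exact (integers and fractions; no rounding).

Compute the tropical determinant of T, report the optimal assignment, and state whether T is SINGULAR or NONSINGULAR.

σ = (1, 2, 3, 4): 12 + 8 + 3 + 17 = 40
σ = (1, 2, 4, 3): 12 + 8 + 13 + 28 = 61
σ = (1, 3, 2, 4): 12 + 30 + 5 + 17 = 64
σ = (1, 3, 4, 2): 12 + 30 + 13 + 13 = 68
σ = (1, 4, 2, 3): 12 + (-5) + 5 + 28 = 40
σ = (1, 4, 3, 2): 12 + (-5) + 3 + 13 = 23
σ = (2, 1, 3, 4): 14 + (-5) + 3 + 17 = 29
σ = (2, 1, 4, 3): 14 + (-5) + 13 + 28 = 50
σ = (2, 3, 1, 4): 14 + 30 + 28 + 17 = 89
σ = (2, 3, 4, 1): 14 + 30 + 13 + 27 = 84
σ = (2, 4, 1, 3): 14 + (-5) + 28 + 28 = 65
σ = (2, 4, 3, 1): 14 + (-5) + 3 + 27 = 39
σ = (3, 1, 2, 4): (-7) + (-5) + 5 + 17 = 10
σ = (3, 1, 4, 2): (-7) + (-5) + 13 + 13 = 14
σ = (3, 2, 1, 4): (-7) + 8 + 28 + 17 = 46
σ = (3, 2, 4, 1): (-7) + 8 + 13 + 27 = 41
σ = (3, 4, 1, 2): (-7) + (-5) + 28 + 13 = 29
σ = (3, 4, 2, 1): (-7) + (-5) + 5 + 27 = 20
σ = (4, 1, 2, 3): 14 + (-5) + 5 + 28 = 42
σ = (4, 1, 3, 2): 14 + (-5) + 3 + 13 = 25
σ = (4, 2, 1, 3): 14 + 8 + 28 + 28 = 78
σ = (4, 2, 3, 1): 14 + 8 + 3 + 27 = 52
σ = (4, 3, 1, 2): 14 + 30 + 28 + 13 = 85
σ = (4, 3, 2, 1): 14 + 30 + 5 + 27 = 76
Optimal value attained by: σ = (2, 3, 1, 4).
Answer: det⊕(T) = 89; verdict: NONSINGULAR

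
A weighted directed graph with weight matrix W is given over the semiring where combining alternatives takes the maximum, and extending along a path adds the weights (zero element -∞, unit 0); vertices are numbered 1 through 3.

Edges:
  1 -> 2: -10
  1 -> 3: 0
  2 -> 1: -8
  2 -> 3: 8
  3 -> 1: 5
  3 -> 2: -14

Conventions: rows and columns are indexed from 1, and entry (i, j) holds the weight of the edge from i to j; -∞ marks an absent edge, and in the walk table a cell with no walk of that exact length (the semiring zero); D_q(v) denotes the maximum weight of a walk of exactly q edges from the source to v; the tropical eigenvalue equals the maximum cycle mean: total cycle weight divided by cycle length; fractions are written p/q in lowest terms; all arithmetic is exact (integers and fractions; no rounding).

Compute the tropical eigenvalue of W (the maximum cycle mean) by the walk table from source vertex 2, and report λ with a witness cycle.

q=0: [-∞, 0, -∞]
q=1: [-8, -∞, 8]
q=2: [13, -6, -8]
q=3: [-3, 3, 13]
Optimal cycle mean attained by: cycle 1->3->1, total 0 + 5, length 2.
Answer: λ = 5/2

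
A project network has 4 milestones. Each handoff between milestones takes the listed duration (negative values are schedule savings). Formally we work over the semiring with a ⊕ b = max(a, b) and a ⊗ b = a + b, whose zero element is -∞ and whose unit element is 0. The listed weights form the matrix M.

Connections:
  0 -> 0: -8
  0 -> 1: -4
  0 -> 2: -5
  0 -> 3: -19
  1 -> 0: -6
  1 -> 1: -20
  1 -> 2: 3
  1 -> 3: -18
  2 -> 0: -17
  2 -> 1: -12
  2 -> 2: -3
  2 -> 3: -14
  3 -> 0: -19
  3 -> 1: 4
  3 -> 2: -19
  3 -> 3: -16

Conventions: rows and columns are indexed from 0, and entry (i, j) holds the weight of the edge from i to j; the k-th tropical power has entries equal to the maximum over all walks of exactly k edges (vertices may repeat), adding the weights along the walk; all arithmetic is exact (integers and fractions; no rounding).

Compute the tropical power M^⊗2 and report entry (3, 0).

M^⊗2:
  [-10, -12, -1, -19]
  [-14, -9, 0, -11]
  [-18, -10, -6, -17]
  [-2, -12, 7, -14]
Key observation: the optimum is the walk 3->1->0, with weight 4 + (-6) = -2.
Optimal value attained by: walk 3->1->0.
Answer: (M^⊗2)[3][0] = -2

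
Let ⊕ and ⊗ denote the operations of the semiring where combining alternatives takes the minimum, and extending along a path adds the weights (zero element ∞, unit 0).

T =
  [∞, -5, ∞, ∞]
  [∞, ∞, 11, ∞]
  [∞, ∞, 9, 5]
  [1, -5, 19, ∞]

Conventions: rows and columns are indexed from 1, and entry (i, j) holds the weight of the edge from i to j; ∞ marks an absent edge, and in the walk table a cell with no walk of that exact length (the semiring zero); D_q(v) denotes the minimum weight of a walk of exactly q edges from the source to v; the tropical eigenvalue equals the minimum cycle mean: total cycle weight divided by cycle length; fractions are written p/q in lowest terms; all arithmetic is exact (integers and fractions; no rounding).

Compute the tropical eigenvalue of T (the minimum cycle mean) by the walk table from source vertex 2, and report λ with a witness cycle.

q=0: [∞, 0, ∞, ∞]
q=1: [∞, ∞, 11, ∞]
q=2: [∞, ∞, 20, 16]
q=3: [17, 11, 29, 25]
q=4: [26, 12, 22, 34]
Optimal cycle mean attained by: cycle 1->2->3->4->1, total (-5) + 11 + 5 + 1, length 4.
Answer: λ = 3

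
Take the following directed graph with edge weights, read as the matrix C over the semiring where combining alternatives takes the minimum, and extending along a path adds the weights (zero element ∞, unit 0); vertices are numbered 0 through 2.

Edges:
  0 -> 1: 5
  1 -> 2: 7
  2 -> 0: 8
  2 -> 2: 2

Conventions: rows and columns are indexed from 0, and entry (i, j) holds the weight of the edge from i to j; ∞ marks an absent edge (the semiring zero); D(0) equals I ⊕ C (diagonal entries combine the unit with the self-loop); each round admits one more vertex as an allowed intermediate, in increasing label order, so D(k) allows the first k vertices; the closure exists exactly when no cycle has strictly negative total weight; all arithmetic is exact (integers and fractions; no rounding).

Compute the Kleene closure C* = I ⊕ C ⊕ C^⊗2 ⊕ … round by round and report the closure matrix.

D(0):
  [0, 5, ∞]
  [∞, 0, 7]
  [8, ∞, 0]
D(1):
  [0, 5, ∞]
  [∞, 0, 7]
  [8, 13, 0]
D(2):
  [0, 5, 12]
  [∞, 0, 7]
  [8, 13, 0]
D(3):
  [0, 5, 12]
  [15, 0, 7]
  [8, 13, 0]
Answer: C* = [[0, 5, 12], [15, 0, 7], [8, 13, 0]]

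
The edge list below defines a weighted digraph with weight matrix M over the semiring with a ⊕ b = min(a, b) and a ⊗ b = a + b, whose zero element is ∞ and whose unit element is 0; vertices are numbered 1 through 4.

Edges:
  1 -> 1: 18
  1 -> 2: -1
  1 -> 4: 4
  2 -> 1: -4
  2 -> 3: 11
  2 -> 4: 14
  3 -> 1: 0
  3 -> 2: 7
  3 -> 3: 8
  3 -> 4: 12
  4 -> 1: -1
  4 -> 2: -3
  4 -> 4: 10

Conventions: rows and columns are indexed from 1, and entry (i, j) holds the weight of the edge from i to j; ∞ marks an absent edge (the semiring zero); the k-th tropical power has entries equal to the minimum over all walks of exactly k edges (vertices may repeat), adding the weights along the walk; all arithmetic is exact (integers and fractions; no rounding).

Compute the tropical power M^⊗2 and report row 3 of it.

M^⊗2:
  [-5, 1, 10, 13]
  [11, -5, 19, 0]
  [3, -1, 16, 4]
  [-7, -2, 8, 3]
Answer: row 3 of M^⊗2 = [3, -1, 16, 4]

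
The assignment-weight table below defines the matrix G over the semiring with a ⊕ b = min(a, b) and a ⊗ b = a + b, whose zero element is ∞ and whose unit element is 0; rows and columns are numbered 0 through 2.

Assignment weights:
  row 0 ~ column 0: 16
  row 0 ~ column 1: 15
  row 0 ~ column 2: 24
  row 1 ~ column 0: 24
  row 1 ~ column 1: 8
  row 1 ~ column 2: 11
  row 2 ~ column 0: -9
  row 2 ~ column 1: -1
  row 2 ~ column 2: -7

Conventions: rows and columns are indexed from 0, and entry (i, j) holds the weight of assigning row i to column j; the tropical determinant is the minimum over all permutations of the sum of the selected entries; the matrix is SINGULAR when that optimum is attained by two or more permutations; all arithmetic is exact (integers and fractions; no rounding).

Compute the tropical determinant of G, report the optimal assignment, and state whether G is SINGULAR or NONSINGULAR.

σ = (0, 1, 2): 16 + 8 + (-7) = 17
σ = (0, 2, 1): 16 + 11 + (-1) = 26
σ = (1, 0, 2): 15 + 24 + (-7) = 32
σ = (1, 2, 0): 15 + 11 + (-9) = 17
σ = (2, 0, 1): 24 + 24 + (-1) = 47
σ = (2, 1, 0): 24 + 8 + (-9) = 23
Optimal value attained by: σ = (0, 1, 2).
Answer: det⊕(G) = 17; verdict: SINGULAR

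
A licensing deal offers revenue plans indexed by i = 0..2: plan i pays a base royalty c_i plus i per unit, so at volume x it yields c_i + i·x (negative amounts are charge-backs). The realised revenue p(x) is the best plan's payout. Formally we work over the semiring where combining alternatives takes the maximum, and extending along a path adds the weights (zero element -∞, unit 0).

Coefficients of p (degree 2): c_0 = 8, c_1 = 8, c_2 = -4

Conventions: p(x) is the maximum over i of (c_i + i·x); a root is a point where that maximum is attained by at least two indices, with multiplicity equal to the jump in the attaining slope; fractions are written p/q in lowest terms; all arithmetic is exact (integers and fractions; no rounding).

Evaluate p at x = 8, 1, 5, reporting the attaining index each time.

p(8) = max(8+0·8=8, 8+1·8=16, -4+2·8=12) = 16 (attained by i=1)
p(1) = max(8+0·1=8, 8+1·1=9, -4+2·1=-2) = 9 (attained by i=1)
p(5) = max(8+0·5=8, 8+1·5=13, -4+2·5=6) = 13 (attained by i=1)
Answer: p(8) = 16; p(1) = 9; p(5) = 13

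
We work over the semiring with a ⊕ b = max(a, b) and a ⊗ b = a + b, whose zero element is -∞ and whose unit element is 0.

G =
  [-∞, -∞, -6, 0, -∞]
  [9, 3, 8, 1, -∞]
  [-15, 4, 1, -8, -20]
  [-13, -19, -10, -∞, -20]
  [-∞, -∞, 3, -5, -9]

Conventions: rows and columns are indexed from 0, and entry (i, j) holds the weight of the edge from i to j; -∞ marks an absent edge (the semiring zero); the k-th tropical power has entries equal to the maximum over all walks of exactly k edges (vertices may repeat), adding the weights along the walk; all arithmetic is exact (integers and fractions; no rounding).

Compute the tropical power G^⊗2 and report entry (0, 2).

G^⊗2:
  [-13, -2, -5, -14, -20]
  [12, 12, 11, 9, -12]
  [13, 7, 12, 5, -19]
  [-10, -6, -9, -13, -29]
  [-12, 7, 4, -5, -17]
Key observation: the optimum is the walk 0->2->2, with weight (-6) + 1 = -5.
Optimal value attained by: walk 0->2->2.
Answer: (G^⊗2)[0][2] = -5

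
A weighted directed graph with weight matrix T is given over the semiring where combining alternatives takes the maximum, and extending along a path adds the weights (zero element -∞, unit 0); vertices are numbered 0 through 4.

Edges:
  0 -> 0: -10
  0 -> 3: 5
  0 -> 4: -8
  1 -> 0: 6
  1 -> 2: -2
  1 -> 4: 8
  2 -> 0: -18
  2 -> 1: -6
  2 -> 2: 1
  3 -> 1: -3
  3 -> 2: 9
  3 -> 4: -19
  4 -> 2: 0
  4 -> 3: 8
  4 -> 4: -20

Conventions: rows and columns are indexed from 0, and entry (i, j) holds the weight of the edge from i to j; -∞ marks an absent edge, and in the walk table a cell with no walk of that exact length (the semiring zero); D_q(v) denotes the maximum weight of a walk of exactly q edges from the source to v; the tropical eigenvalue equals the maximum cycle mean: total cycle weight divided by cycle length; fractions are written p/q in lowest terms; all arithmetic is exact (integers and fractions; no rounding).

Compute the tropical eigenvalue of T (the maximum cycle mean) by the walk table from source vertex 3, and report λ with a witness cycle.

q=0: [-∞, -∞, -∞, 0, -∞]
q=1: [-∞, -3, 9, -∞, -19]
q=2: [3, 3, 10, -11, 5]
q=3: [9, 4, 11, 13, 11]
q=4: [10, 10, 22, 19, 12]
q=5: [16, 16, 28, 20, 18]
Optimal cycle mean attained by: cycle 1->4->3->2->1, total 8 + 8 + 9 + (-6), length 4.
Answer: λ = 19/4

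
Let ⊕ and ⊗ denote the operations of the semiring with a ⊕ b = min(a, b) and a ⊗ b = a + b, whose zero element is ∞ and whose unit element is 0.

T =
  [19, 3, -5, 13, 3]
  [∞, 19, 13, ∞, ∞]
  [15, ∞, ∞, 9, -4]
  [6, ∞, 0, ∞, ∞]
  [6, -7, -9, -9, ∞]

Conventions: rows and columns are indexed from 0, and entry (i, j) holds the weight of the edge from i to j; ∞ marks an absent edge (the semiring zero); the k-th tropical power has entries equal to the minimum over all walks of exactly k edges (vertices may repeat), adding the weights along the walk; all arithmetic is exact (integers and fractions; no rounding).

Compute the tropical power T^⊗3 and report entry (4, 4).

T^⊗2:
  [9, -4, -6, -6, -9]
  [28, 38, 32, 22, 9]
  [2, -11, -13, -13, 18]
  [15, 9, 1, 9, -4]
  [-3, 9, -9, 0, -13]
T^⊗3:
  [-3, -16, -18, -18, -10]
  [15, 2, 0, 0, 28]
  [-7, 5, -13, -4, -17]
  [2, -11, -13, -13, -3]
  [-7, -20, -22, -22, -13]
Key observation: the optimum is the walk 4->3->2->4, with weight (-9) + 0 + (-4) = -13.
Optimal value attained by: walk 4->3->2->4.
Answer: (T^⊗3)[4][4] = -13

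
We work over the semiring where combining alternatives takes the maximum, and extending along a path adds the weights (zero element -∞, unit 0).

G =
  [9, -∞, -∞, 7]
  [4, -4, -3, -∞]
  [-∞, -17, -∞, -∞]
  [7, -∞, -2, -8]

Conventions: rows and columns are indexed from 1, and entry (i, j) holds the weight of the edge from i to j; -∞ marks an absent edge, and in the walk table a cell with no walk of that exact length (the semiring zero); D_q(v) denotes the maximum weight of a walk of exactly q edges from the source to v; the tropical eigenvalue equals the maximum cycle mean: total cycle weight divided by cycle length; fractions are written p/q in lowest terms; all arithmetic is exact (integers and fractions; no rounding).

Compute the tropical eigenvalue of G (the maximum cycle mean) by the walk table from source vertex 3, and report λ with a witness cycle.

q=0: [-∞, -∞, 0, -∞]
q=1: [-∞, -17, -∞, -∞]
q=2: [-13, -21, -20, -∞]
q=3: [-4, -25, -24, -6]
q=4: [5, -29, -8, 3]
Optimal cycle mean attained by: cycle 1->1, total 9, length 1.
Answer: λ = 9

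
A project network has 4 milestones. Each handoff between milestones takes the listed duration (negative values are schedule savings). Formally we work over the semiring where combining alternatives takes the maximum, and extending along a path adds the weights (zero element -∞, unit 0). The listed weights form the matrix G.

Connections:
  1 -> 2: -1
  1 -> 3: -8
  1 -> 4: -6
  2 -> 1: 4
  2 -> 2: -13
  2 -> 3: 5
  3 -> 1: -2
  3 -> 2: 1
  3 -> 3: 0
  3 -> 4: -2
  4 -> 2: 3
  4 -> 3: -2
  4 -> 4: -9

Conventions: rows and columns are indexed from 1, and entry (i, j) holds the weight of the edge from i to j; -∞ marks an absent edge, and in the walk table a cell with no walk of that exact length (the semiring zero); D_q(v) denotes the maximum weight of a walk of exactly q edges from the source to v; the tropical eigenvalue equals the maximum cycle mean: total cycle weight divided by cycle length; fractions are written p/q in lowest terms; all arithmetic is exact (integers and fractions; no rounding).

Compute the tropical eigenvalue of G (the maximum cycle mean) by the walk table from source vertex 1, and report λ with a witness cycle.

q=0: [0, -∞, -∞, -∞]
q=1: [-∞, -1, -8, -6]
q=2: [3, -3, 4, -10]
q=3: [2, 5, 4, 2]
q=4: [9, 5, 10, 2]
Optimal cycle mean attained by: cycle 2->3->2, total 5 + 1, length 2.
Answer: λ = 3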